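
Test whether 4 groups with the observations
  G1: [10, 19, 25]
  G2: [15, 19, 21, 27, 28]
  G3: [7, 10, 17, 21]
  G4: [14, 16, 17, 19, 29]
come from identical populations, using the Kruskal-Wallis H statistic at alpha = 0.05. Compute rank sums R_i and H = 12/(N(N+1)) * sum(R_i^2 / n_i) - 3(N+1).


Step 1: Combine all N = 17 observations and assign midranks.
sorted (value, group, rank): (7,G3,1), (10,G1,2.5), (10,G3,2.5), (14,G4,4), (15,G2,5), (16,G4,6), (17,G3,7.5), (17,G4,7.5), (19,G1,10), (19,G2,10), (19,G4,10), (21,G2,12.5), (21,G3,12.5), (25,G1,14), (27,G2,15), (28,G2,16), (29,G4,17)
Step 2: Sum ranks within each group.
R_1 = 26.5 (n_1 = 3)
R_2 = 58.5 (n_2 = 5)
R_3 = 23.5 (n_3 = 4)
R_4 = 44.5 (n_4 = 5)
Step 3: H = 12/(N(N+1)) * sum(R_i^2/n_i) - 3(N+1)
     = 12/(17*18) * (26.5^2/3 + 58.5^2/5 + 23.5^2/4 + 44.5^2/5) - 3*18
     = 0.039216 * 1452.65 - 54
     = 2.966503.
Step 4: Ties present; correction factor C = 1 - 42/(17^3 - 17) = 0.991422. Corrected H = 2.966503 / 0.991422 = 2.992171.
Step 5: Under H0, H ~ chi^2(3); p-value = 0.392834.
Step 6: alpha = 0.05. fail to reject H0.

H = 2.9922, df = 3, p = 0.392834, fail to reject H0.


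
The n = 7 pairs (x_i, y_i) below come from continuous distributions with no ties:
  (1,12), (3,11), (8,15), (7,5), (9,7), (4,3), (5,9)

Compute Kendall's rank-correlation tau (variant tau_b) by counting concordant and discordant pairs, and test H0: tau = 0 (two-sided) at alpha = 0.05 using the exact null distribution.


Step 1: Enumerate the 21 unordered pairs (i,j) with i<j and classify each by sign(x_j-x_i) * sign(y_j-y_i).
  (1,2):dx=+2,dy=-1->D; (1,3):dx=+7,dy=+3->C; (1,4):dx=+6,dy=-7->D; (1,5):dx=+8,dy=-5->D
  (1,6):dx=+3,dy=-9->D; (1,7):dx=+4,dy=-3->D; (2,3):dx=+5,dy=+4->C; (2,4):dx=+4,dy=-6->D
  (2,5):dx=+6,dy=-4->D; (2,6):dx=+1,dy=-8->D; (2,7):dx=+2,dy=-2->D; (3,4):dx=-1,dy=-10->C
  (3,5):dx=+1,dy=-8->D; (3,6):dx=-4,dy=-12->C; (3,7):dx=-3,dy=-6->C; (4,5):dx=+2,dy=+2->C
  (4,6):dx=-3,dy=-2->C; (4,7):dx=-2,dy=+4->D; (5,6):dx=-5,dy=-4->C; (5,7):dx=-4,dy=+2->D
  (6,7):dx=+1,dy=+6->C
Step 2: C = 9, D = 12, total pairs = 21.
Step 3: tau = (C - D)/(n(n-1)/2) = (9 - 12)/21 = -0.142857.
Step 4: Exact two-sided p-value (enumerate n! = 5040 permutations of y under H0): p = 0.772619.
Step 5: alpha = 0.05. fail to reject H0.

tau_b = -0.1429 (C=9, D=12), p = 0.772619, fail to reject H0.


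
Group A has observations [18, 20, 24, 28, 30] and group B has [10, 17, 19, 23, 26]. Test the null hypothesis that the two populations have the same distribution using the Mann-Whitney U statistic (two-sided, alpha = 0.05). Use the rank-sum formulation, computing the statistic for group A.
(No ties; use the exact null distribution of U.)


Step 1: Combine and sort all 10 observations; assign midranks.
sorted (value, group): (10,Y), (17,Y), (18,X), (19,Y), (20,X), (23,Y), (24,X), (26,Y), (28,X), (30,X)
ranks: 10->1, 17->2, 18->3, 19->4, 20->5, 23->6, 24->7, 26->8, 28->9, 30->10
Step 2: Rank sum for X: R1 = 3 + 5 + 7 + 9 + 10 = 34.
Step 3: U_X = R1 - n1(n1+1)/2 = 34 - 5*6/2 = 34 - 15 = 19.
       U_Y = n1*n2 - U_X = 25 - 19 = 6.
Step 4: No ties, so the exact null distribution of U (based on enumerating the C(10,5) = 252 equally likely rank assignments) gives the two-sided p-value.
Step 5: p-value = 0.222222; compare to alpha = 0.05. fail to reject H0.

U_X = 19, p = 0.222222, fail to reject H0 at alpha = 0.05.


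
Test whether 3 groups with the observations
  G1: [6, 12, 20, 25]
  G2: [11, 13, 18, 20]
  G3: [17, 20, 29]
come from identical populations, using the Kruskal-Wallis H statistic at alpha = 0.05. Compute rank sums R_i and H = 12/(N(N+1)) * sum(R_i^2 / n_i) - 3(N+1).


Step 1: Combine all N = 11 observations and assign midranks.
sorted (value, group, rank): (6,G1,1), (11,G2,2), (12,G1,3), (13,G2,4), (17,G3,5), (18,G2,6), (20,G1,8), (20,G2,8), (20,G3,8), (25,G1,10), (29,G3,11)
Step 2: Sum ranks within each group.
R_1 = 22 (n_1 = 4)
R_2 = 20 (n_2 = 4)
R_3 = 24 (n_3 = 3)
Step 3: H = 12/(N(N+1)) * sum(R_i^2/n_i) - 3(N+1)
     = 12/(11*12) * (22^2/4 + 20^2/4 + 24^2/3) - 3*12
     = 0.090909 * 413 - 36
     = 1.545455.
Step 4: Ties present; correction factor C = 1 - 24/(11^3 - 11) = 0.981818. Corrected H = 1.545455 / 0.981818 = 1.574074.
Step 5: Under H0, H ~ chi^2(2); p-value = 0.455192.
Step 6: alpha = 0.05. fail to reject H0.

H = 1.5741, df = 2, p = 0.455192, fail to reject H0.


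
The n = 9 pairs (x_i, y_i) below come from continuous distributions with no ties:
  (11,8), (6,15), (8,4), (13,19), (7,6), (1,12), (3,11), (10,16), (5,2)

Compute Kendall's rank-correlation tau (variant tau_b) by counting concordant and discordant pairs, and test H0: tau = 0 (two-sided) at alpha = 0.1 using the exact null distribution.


Step 1: Enumerate the 36 unordered pairs (i,j) with i<j and classify each by sign(x_j-x_i) * sign(y_j-y_i).
  (1,2):dx=-5,dy=+7->D; (1,3):dx=-3,dy=-4->C; (1,4):dx=+2,dy=+11->C; (1,5):dx=-4,dy=-2->C
  (1,6):dx=-10,dy=+4->D; (1,7):dx=-8,dy=+3->D; (1,8):dx=-1,dy=+8->D; (1,9):dx=-6,dy=-6->C
  (2,3):dx=+2,dy=-11->D; (2,4):dx=+7,dy=+4->C; (2,5):dx=+1,dy=-9->D; (2,6):dx=-5,dy=-3->C
  (2,7):dx=-3,dy=-4->C; (2,8):dx=+4,dy=+1->C; (2,9):dx=-1,dy=-13->C; (3,4):dx=+5,dy=+15->C
  (3,5):dx=-1,dy=+2->D; (3,6):dx=-7,dy=+8->D; (3,7):dx=-5,dy=+7->D; (3,8):dx=+2,dy=+12->C
  (3,9):dx=-3,dy=-2->C; (4,5):dx=-6,dy=-13->C; (4,6):dx=-12,dy=-7->C; (4,7):dx=-10,dy=-8->C
  (4,8):dx=-3,dy=-3->C; (4,9):dx=-8,dy=-17->C; (5,6):dx=-6,dy=+6->D; (5,7):dx=-4,dy=+5->D
  (5,8):dx=+3,dy=+10->C; (5,9):dx=-2,dy=-4->C; (6,7):dx=+2,dy=-1->D; (6,8):dx=+9,dy=+4->C
  (6,9):dx=+4,dy=-10->D; (7,8):dx=+7,dy=+5->C; (7,9):dx=+2,dy=-9->D; (8,9):dx=-5,dy=-14->C
Step 2: C = 22, D = 14, total pairs = 36.
Step 3: tau = (C - D)/(n(n-1)/2) = (22 - 14)/36 = 0.222222.
Step 4: Exact two-sided p-value (enumerate n! = 362880 permutations of y under H0): p = 0.476709.
Step 5: alpha = 0.1. fail to reject H0.

tau_b = 0.2222 (C=22, D=14), p = 0.476709, fail to reject H0.


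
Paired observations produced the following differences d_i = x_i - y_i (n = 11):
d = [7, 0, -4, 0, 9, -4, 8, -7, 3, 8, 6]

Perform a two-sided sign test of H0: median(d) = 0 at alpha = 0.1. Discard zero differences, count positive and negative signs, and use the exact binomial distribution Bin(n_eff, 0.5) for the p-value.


Step 1: Discard zero differences. Original n = 11; n_eff = number of nonzero differences = 9.
Nonzero differences (with sign): +7, -4, +9, -4, +8, -7, +3, +8, +6
Step 2: Count signs: positive = 6, negative = 3.
Step 3: Under H0: P(positive) = 0.5, so the number of positives S ~ Bin(9, 0.5).
Step 4: Two-sided exact p-value = sum of Bin(9,0.5) probabilities at or below the observed probability = 0.507812.
Step 5: alpha = 0.1. fail to reject H0.

n_eff = 9, pos = 6, neg = 3, p = 0.507812, fail to reject H0.


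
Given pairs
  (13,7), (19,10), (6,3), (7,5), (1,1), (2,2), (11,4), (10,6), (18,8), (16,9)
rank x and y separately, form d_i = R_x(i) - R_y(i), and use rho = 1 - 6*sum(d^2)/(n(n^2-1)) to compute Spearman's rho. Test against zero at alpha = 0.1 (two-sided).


Step 1: Rank x and y separately (midranks; no ties here).
rank(x): 13->7, 19->10, 6->3, 7->4, 1->1, 2->2, 11->6, 10->5, 18->9, 16->8
rank(y): 7->7, 10->10, 3->3, 5->5, 1->1, 2->2, 4->4, 6->6, 8->8, 9->9
Step 2: d_i = R_x(i) - R_y(i); compute d_i^2.
  (7-7)^2=0, (10-10)^2=0, (3-3)^2=0, (4-5)^2=1, (1-1)^2=0, (2-2)^2=0, (6-4)^2=4, (5-6)^2=1, (9-8)^2=1, (8-9)^2=1
sum(d^2) = 8.
Step 3: rho = 1 - 6*8 / (10*(10^2 - 1)) = 1 - 48/990 = 0.951515.
Step 4: Under H0, t = rho * sqrt((n-2)/(1-rho^2)) = 8.7493 ~ t(8).
Step 5: Two-sided p-value from the t-distribution with 8 df = 0.000023.
Step 6: alpha = 0.1. reject H0.

rho = 0.9515, p = 0.000023, reject H0 at alpha = 0.1.


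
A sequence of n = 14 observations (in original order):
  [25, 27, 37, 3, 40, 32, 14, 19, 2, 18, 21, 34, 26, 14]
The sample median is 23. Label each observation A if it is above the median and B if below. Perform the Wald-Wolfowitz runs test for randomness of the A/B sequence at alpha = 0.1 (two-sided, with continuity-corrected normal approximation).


Step 1: Compute median = 23; label A = above, B = below.
Labels in order: AAABAABBBBBAAB  (n_A = 7, n_B = 7)
Step 2: Count runs R = 6.
Step 3: Under H0 (random ordering), E[R] = 2*n_A*n_B/(n_A+n_B) + 1 = 2*7*7/14 + 1 = 8.0000.
        Var[R] = 2*n_A*n_B*(2*n_A*n_B - n_A - n_B) / ((n_A+n_B)^2 * (n_A+n_B-1)) = 8232/2548 = 3.2308.
        SD[R] = 1.7974.
Step 4: Continuity-corrected z = (R + 0.5 - E[R]) / SD[R] = (6 + 0.5 - 8.0000) / 1.7974 = -0.8345.
Step 5: Two-sided p-value via normal approximation = 2*(1 - Phi(|z|)) = 0.403986.
Step 6: alpha = 0.1. fail to reject H0.

R = 6, z = -0.8345, p = 0.403986, fail to reject H0.


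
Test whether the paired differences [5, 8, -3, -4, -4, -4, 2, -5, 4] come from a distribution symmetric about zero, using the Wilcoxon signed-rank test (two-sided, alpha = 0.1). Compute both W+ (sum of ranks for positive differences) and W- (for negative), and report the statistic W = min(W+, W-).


Step 1: Drop any zero differences (none here) and take |d_i|.
|d| = [5, 8, 3, 4, 4, 4, 2, 5, 4]
Step 2: Midrank |d_i| (ties get averaged ranks).
ranks: |5|->7.5, |8|->9, |3|->2, |4|->4.5, |4|->4.5, |4|->4.5, |2|->1, |5|->7.5, |4|->4.5
Step 3: Attach original signs; sum ranks with positive sign and with negative sign.
W+ = 7.5 + 9 + 1 + 4.5 = 22
W- = 2 + 4.5 + 4.5 + 4.5 + 7.5 = 23
(Check: W+ + W- = 45 should equal n(n+1)/2 = 45.)
Step 4: Test statistic W = min(W+, W-) = 22.
Step 5: Ties in |d|, so use the tie-corrected normal approximation.
        E[W] = n(n+1)/4 = 9*10/4 = 22.5.
        Tie groups: |d|=4 (t=4), |d|=5 (t=2); sum(t^3 - t) = 66.
        Var[W] = n(n+1)(2n+1)/24 - sum(t^3-t)/48 = 1710/24 - 66/48 = 69.875.
        z = (W - E[W]) / sqrt(Var[W]) = (22 - 22.5) / 8.3591 = -0.0598.
        Two-sided p = 2*Phi(z) = 0.952303.
Step 6: alpha = 0.1. fail to reject H0.

W+ = 22, W- = 23, W = min = 22, p = 0.952303, fail to reject H0.


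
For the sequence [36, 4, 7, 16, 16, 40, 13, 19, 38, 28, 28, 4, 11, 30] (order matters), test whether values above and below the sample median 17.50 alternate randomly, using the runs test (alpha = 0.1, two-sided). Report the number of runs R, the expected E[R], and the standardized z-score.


Step 1: Compute median = 17.50; label A = above, B = below.
Labels in order: ABBBBABAAAABBA  (n_A = 7, n_B = 7)
Step 2: Count runs R = 7.
Step 3: Under H0 (random ordering), E[R] = 2*n_A*n_B/(n_A+n_B) + 1 = 2*7*7/14 + 1 = 8.0000.
        Var[R] = 2*n_A*n_B*(2*n_A*n_B - n_A - n_B) / ((n_A+n_B)^2 * (n_A+n_B-1)) = 8232/2548 = 3.2308.
        SD[R] = 1.7974.
Step 4: Continuity-corrected z = (R + 0.5 - E[R]) / SD[R] = (7 + 0.5 - 8.0000) / 1.7974 = -0.2782.
Step 5: Two-sided p-value via normal approximation = 2*(1 - Phi(|z|)) = 0.780879.
Step 6: alpha = 0.1. fail to reject H0.

R = 7, z = -0.2782, p = 0.780879, fail to reject H0.


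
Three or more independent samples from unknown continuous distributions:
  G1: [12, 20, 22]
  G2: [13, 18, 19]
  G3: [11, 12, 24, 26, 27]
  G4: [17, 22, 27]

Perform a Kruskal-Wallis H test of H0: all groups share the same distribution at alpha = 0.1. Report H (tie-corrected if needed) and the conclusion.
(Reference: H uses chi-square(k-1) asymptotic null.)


Step 1: Combine all N = 14 observations and assign midranks.
sorted (value, group, rank): (11,G3,1), (12,G1,2.5), (12,G3,2.5), (13,G2,4), (17,G4,5), (18,G2,6), (19,G2,7), (20,G1,8), (22,G1,9.5), (22,G4,9.5), (24,G3,11), (26,G3,12), (27,G3,13.5), (27,G4,13.5)
Step 2: Sum ranks within each group.
R_1 = 20 (n_1 = 3)
R_2 = 17 (n_2 = 3)
R_3 = 40 (n_3 = 5)
R_4 = 28 (n_4 = 3)
Step 3: H = 12/(N(N+1)) * sum(R_i^2/n_i) - 3(N+1)
     = 12/(14*15) * (20^2/3 + 17^2/3 + 40^2/5 + 28^2/3) - 3*15
     = 0.057143 * 811 - 45
     = 1.342857.
Step 4: Ties present; correction factor C = 1 - 18/(14^3 - 14) = 0.993407. Corrected H = 1.342857 / 0.993407 = 1.351770.
Step 5: Under H0, H ~ chi^2(3); p-value = 0.716878.
Step 6: alpha = 0.1. fail to reject H0.

H = 1.3518, df = 3, p = 0.716878, fail to reject H0.


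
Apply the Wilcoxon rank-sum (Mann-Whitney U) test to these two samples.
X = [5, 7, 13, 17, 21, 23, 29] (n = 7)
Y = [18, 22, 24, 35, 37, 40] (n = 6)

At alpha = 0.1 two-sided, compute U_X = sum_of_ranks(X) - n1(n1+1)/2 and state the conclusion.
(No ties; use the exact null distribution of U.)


Step 1: Combine and sort all 13 observations; assign midranks.
sorted (value, group): (5,X), (7,X), (13,X), (17,X), (18,Y), (21,X), (22,Y), (23,X), (24,Y), (29,X), (35,Y), (37,Y), (40,Y)
ranks: 5->1, 7->2, 13->3, 17->4, 18->5, 21->6, 22->7, 23->8, 24->9, 29->10, 35->11, 37->12, 40->13
Step 2: Rank sum for X: R1 = 1 + 2 + 3 + 4 + 6 + 8 + 10 = 34.
Step 3: U_X = R1 - n1(n1+1)/2 = 34 - 7*8/2 = 34 - 28 = 6.
       U_Y = n1*n2 - U_X = 42 - 6 = 36.
Step 4: No ties, so the exact null distribution of U (based on enumerating the C(13,7) = 1716 equally likely rank assignments) gives the two-sided p-value.
Step 5: p-value = 0.034965; compare to alpha = 0.1. reject H0.

U_X = 6, p = 0.034965, reject H0 at alpha = 0.1.


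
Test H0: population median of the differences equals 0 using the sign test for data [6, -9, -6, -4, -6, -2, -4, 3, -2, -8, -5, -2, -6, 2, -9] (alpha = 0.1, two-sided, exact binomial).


Step 1: Discard zero differences. Original n = 15; n_eff = number of nonzero differences = 15.
Nonzero differences (with sign): +6, -9, -6, -4, -6, -2, -4, +3, -2, -8, -5, -2, -6, +2, -9
Step 2: Count signs: positive = 3, negative = 12.
Step 3: Under H0: P(positive) = 0.5, so the number of positives S ~ Bin(15, 0.5).
Step 4: Two-sided exact p-value = sum of Bin(15,0.5) probabilities at or below the observed probability = 0.035156.
Step 5: alpha = 0.1. reject H0.

n_eff = 15, pos = 3, neg = 12, p = 0.035156, reject H0.


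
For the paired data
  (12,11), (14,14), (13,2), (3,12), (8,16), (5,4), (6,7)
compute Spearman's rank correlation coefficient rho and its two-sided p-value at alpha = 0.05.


Step 1: Rank x and y separately (midranks; no ties here).
rank(x): 12->5, 14->7, 13->6, 3->1, 8->4, 5->2, 6->3
rank(y): 11->4, 14->6, 2->1, 12->5, 16->7, 4->2, 7->3
Step 2: d_i = R_x(i) - R_y(i); compute d_i^2.
  (5-4)^2=1, (7-6)^2=1, (6-1)^2=25, (1-5)^2=16, (4-7)^2=9, (2-2)^2=0, (3-3)^2=0
sum(d^2) = 52.
Step 3: rho = 1 - 6*52 / (7*(7^2 - 1)) = 1 - 312/336 = 0.071429.
Step 4: Under H0, t = rho * sqrt((n-2)/(1-rho^2)) = 0.1601 ~ t(5).
Step 5: Two-sided p-value from the t-distribution with 5 df = 0.879048.
Step 6: alpha = 0.05. fail to reject H0.

rho = 0.0714, p = 0.879048, fail to reject H0 at alpha = 0.05.


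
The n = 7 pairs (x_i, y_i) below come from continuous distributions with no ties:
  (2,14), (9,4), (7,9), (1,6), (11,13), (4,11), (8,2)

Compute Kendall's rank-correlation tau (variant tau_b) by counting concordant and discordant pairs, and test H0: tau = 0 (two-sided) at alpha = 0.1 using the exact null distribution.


Step 1: Enumerate the 21 unordered pairs (i,j) with i<j and classify each by sign(x_j-x_i) * sign(y_j-y_i).
  (1,2):dx=+7,dy=-10->D; (1,3):dx=+5,dy=-5->D; (1,4):dx=-1,dy=-8->C; (1,5):dx=+9,dy=-1->D
  (1,6):dx=+2,dy=-3->D; (1,7):dx=+6,dy=-12->D; (2,3):dx=-2,dy=+5->D; (2,4):dx=-8,dy=+2->D
  (2,5):dx=+2,dy=+9->C; (2,6):dx=-5,dy=+7->D; (2,7):dx=-1,dy=-2->C; (3,4):dx=-6,dy=-3->C
  (3,5):dx=+4,dy=+4->C; (3,6):dx=-3,dy=+2->D; (3,7):dx=+1,dy=-7->D; (4,5):dx=+10,dy=+7->C
  (4,6):dx=+3,dy=+5->C; (4,7):dx=+7,dy=-4->D; (5,6):dx=-7,dy=-2->C; (5,7):dx=-3,dy=-11->C
  (6,7):dx=+4,dy=-9->D
Step 2: C = 9, D = 12, total pairs = 21.
Step 3: tau = (C - D)/(n(n-1)/2) = (9 - 12)/21 = -0.142857.
Step 4: Exact two-sided p-value (enumerate n! = 5040 permutations of y under H0): p = 0.772619.
Step 5: alpha = 0.1. fail to reject H0.

tau_b = -0.1429 (C=9, D=12), p = 0.772619, fail to reject H0.


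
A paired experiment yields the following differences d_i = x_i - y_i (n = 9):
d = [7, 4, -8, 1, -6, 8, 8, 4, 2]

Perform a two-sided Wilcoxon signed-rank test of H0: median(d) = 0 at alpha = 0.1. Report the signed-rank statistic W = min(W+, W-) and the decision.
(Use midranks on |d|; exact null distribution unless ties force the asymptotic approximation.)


Step 1: Drop any zero differences (none here) and take |d_i|.
|d| = [7, 4, 8, 1, 6, 8, 8, 4, 2]
Step 2: Midrank |d_i| (ties get averaged ranks).
ranks: |7|->6, |4|->3.5, |8|->8, |1|->1, |6|->5, |8|->8, |8|->8, |4|->3.5, |2|->2
Step 3: Attach original signs; sum ranks with positive sign and with negative sign.
W+ = 6 + 3.5 + 1 + 8 + 8 + 3.5 + 2 = 32
W- = 8 + 5 = 13
(Check: W+ + W- = 45 should equal n(n+1)/2 = 45.)
Step 4: Test statistic W = min(W+, W-) = 13.
Step 5: Ties in |d|, so use the tie-corrected normal approximation.
        E[W] = n(n+1)/4 = 9*10/4 = 22.5.
        Tie groups: |d|=4 (t=2), |d|=8 (t=3); sum(t^3 - t) = 30.
        Var[W] = n(n+1)(2n+1)/24 - sum(t^3-t)/48 = 1710/24 - 30/48 = 70.625.
        z = (W - E[W]) / sqrt(Var[W]) = (13 - 22.5) / 8.4039 = -1.1304.
        Two-sided p = 2*Phi(z) = 0.258294.
Step 6: alpha = 0.1. fail to reject H0.

W+ = 32, W- = 13, W = min = 13, p = 0.258294, fail to reject H0.


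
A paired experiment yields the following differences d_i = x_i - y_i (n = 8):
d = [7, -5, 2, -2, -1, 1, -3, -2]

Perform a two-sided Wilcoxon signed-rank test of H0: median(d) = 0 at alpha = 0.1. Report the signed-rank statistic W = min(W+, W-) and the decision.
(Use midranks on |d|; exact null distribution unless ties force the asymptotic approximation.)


Step 1: Drop any zero differences (none here) and take |d_i|.
|d| = [7, 5, 2, 2, 1, 1, 3, 2]
Step 2: Midrank |d_i| (ties get averaged ranks).
ranks: |7|->8, |5|->7, |2|->4, |2|->4, |1|->1.5, |1|->1.5, |3|->6, |2|->4
Step 3: Attach original signs; sum ranks with positive sign and with negative sign.
W+ = 8 + 4 + 1.5 = 13.5
W- = 7 + 4 + 1.5 + 6 + 4 = 22.5
(Check: W+ + W- = 36 should equal n(n+1)/2 = 36.)
Step 4: Test statistic W = min(W+, W-) = 13.5.
Step 5: Ties in |d|, so use the tie-corrected normal approximation.
        E[W] = n(n+1)/4 = 8*9/4 = 18.
        Tie groups: |d|=1 (t=2), |d|=2 (t=3); sum(t^3 - t) = 30.
        Var[W] = n(n+1)(2n+1)/24 - sum(t^3-t)/48 = 1224/24 - 30/48 = 50.375.
        z = (W - E[W]) / sqrt(Var[W]) = (13.5 - 18) / 7.0975 = -0.6340.
        Two-sided p = 2*Phi(z) = 0.526066.
Step 6: alpha = 0.1. fail to reject H0.

W+ = 13.5, W- = 22.5, W = min = 13.5, p = 0.526066, fail to reject H0.


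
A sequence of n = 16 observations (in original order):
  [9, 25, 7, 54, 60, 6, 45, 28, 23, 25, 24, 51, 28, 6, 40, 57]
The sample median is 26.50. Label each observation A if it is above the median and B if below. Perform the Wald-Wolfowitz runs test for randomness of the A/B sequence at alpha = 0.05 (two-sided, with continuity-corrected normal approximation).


Step 1: Compute median = 26.50; label A = above, B = below.
Labels in order: BBBAABAABBBAABAA  (n_A = 8, n_B = 8)
Step 2: Count runs R = 8.
Step 3: Under H0 (random ordering), E[R] = 2*n_A*n_B/(n_A+n_B) + 1 = 2*8*8/16 + 1 = 9.0000.
        Var[R] = 2*n_A*n_B*(2*n_A*n_B - n_A - n_B) / ((n_A+n_B)^2 * (n_A+n_B-1)) = 14336/3840 = 3.7333.
        SD[R] = 1.9322.
Step 4: Continuity-corrected z = (R + 0.5 - E[R]) / SD[R] = (8 + 0.5 - 9.0000) / 1.9322 = -0.2588.
Step 5: Two-sided p-value via normal approximation = 2*(1 - Phi(|z|)) = 0.795809.
Step 6: alpha = 0.05. fail to reject H0.

R = 8, z = -0.2588, p = 0.795809, fail to reject H0.


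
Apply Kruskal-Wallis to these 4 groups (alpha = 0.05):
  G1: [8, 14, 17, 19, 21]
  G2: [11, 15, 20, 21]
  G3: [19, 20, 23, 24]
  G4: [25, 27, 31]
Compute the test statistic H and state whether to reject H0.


Step 1: Combine all N = 16 observations and assign midranks.
sorted (value, group, rank): (8,G1,1), (11,G2,2), (14,G1,3), (15,G2,4), (17,G1,5), (19,G1,6.5), (19,G3,6.5), (20,G2,8.5), (20,G3,8.5), (21,G1,10.5), (21,G2,10.5), (23,G3,12), (24,G3,13), (25,G4,14), (27,G4,15), (31,G4,16)
Step 2: Sum ranks within each group.
R_1 = 26 (n_1 = 5)
R_2 = 25 (n_2 = 4)
R_3 = 40 (n_3 = 4)
R_4 = 45 (n_4 = 3)
Step 3: H = 12/(N(N+1)) * sum(R_i^2/n_i) - 3(N+1)
     = 12/(16*17) * (26^2/5 + 25^2/4 + 40^2/4 + 45^2/3) - 3*17
     = 0.044118 * 1366.45 - 51
     = 9.284559.
Step 4: Ties present; correction factor C = 1 - 18/(16^3 - 16) = 0.995588. Corrected H = 9.284559 / 0.995588 = 9.325702.
Step 5: Under H0, H ~ chi^2(3); p-value = 0.025260.
Step 6: alpha = 0.05. reject H0.

H = 9.3257, df = 3, p = 0.025260, reject H0.


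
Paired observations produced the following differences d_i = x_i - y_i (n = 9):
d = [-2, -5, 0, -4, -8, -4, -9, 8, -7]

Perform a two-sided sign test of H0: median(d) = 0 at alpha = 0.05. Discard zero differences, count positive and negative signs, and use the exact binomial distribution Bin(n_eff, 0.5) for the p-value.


Step 1: Discard zero differences. Original n = 9; n_eff = number of nonzero differences = 8.
Nonzero differences (with sign): -2, -5, -4, -8, -4, -9, +8, -7
Step 2: Count signs: positive = 1, negative = 7.
Step 3: Under H0: P(positive) = 0.5, so the number of positives S ~ Bin(8, 0.5).
Step 4: Two-sided exact p-value = sum of Bin(8,0.5) probabilities at or below the observed probability = 0.070312.
Step 5: alpha = 0.05. fail to reject H0.

n_eff = 8, pos = 1, neg = 7, p = 0.070312, fail to reject H0.


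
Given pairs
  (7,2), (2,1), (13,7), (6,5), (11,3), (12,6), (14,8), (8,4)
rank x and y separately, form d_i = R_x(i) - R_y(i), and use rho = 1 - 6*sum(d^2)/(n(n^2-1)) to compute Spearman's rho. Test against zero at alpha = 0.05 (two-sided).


Step 1: Rank x and y separately (midranks; no ties here).
rank(x): 7->3, 2->1, 13->7, 6->2, 11->5, 12->6, 14->8, 8->4
rank(y): 2->2, 1->1, 7->7, 5->5, 3->3, 6->6, 8->8, 4->4
Step 2: d_i = R_x(i) - R_y(i); compute d_i^2.
  (3-2)^2=1, (1-1)^2=0, (7-7)^2=0, (2-5)^2=9, (5-3)^2=4, (6-6)^2=0, (8-8)^2=0, (4-4)^2=0
sum(d^2) = 14.
Step 3: rho = 1 - 6*14 / (8*(8^2 - 1)) = 1 - 84/504 = 0.833333.
Step 4: Under H0, t = rho * sqrt((n-2)/(1-rho^2)) = 3.6927 ~ t(6).
Step 5: Two-sided p-value from the t-distribution with 6 df = 0.010176.
Step 6: alpha = 0.05. reject H0.

rho = 0.8333, p = 0.010176, reject H0 at alpha = 0.05.


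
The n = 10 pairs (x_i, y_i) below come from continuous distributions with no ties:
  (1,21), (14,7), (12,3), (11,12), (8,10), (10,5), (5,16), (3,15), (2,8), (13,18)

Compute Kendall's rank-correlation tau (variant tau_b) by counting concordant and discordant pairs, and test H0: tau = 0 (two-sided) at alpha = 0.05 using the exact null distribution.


Step 1: Enumerate the 45 unordered pairs (i,j) with i<j and classify each by sign(x_j-x_i) * sign(y_j-y_i).
  (1,2):dx=+13,dy=-14->D; (1,3):dx=+11,dy=-18->D; (1,4):dx=+10,dy=-9->D; (1,5):dx=+7,dy=-11->D
  (1,6):dx=+9,dy=-16->D; (1,7):dx=+4,dy=-5->D; (1,8):dx=+2,dy=-6->D; (1,9):dx=+1,dy=-13->D
  (1,10):dx=+12,dy=-3->D; (2,3):dx=-2,dy=-4->C; (2,4):dx=-3,dy=+5->D; (2,5):dx=-6,dy=+3->D
  (2,6):dx=-4,dy=-2->C; (2,7):dx=-9,dy=+9->D; (2,8):dx=-11,dy=+8->D; (2,9):dx=-12,dy=+1->D
  (2,10):dx=-1,dy=+11->D; (3,4):dx=-1,dy=+9->D; (3,5):dx=-4,dy=+7->D; (3,6):dx=-2,dy=+2->D
  (3,7):dx=-7,dy=+13->D; (3,8):dx=-9,dy=+12->D; (3,9):dx=-10,dy=+5->D; (3,10):dx=+1,dy=+15->C
  (4,5):dx=-3,dy=-2->C; (4,6):dx=-1,dy=-7->C; (4,7):dx=-6,dy=+4->D; (4,8):dx=-8,dy=+3->D
  (4,9):dx=-9,dy=-4->C; (4,10):dx=+2,dy=+6->C; (5,6):dx=+2,dy=-5->D; (5,7):dx=-3,dy=+6->D
  (5,8):dx=-5,dy=+5->D; (5,9):dx=-6,dy=-2->C; (5,10):dx=+5,dy=+8->C; (6,7):dx=-5,dy=+11->D
  (6,8):dx=-7,dy=+10->D; (6,9):dx=-8,dy=+3->D; (6,10):dx=+3,dy=+13->C; (7,8):dx=-2,dy=-1->C
  (7,9):dx=-3,dy=-8->C; (7,10):dx=+8,dy=+2->C; (8,9):dx=-1,dy=-7->C; (8,10):dx=+10,dy=+3->C
  (9,10):dx=+11,dy=+10->C
Step 2: C = 16, D = 29, total pairs = 45.
Step 3: tau = (C - D)/(n(n-1)/2) = (16 - 29)/45 = -0.288889.
Step 4: Exact two-sided p-value (enumerate n! = 3628800 permutations of y under H0): p = 0.291248.
Step 5: alpha = 0.05. fail to reject H0.

tau_b = -0.2889 (C=16, D=29), p = 0.291248, fail to reject H0.


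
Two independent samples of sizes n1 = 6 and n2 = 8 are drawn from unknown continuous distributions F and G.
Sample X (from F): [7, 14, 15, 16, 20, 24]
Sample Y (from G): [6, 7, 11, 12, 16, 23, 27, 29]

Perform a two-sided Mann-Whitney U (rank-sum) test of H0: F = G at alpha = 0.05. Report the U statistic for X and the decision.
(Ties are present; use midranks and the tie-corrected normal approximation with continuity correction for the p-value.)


Step 1: Combine and sort all 14 observations; assign midranks.
sorted (value, group): (6,Y), (7,X), (7,Y), (11,Y), (12,Y), (14,X), (15,X), (16,X), (16,Y), (20,X), (23,Y), (24,X), (27,Y), (29,Y)
ranks: 6->1, 7->2.5, 7->2.5, 11->4, 12->5, 14->6, 15->7, 16->8.5, 16->8.5, 20->10, 23->11, 24->12, 27->13, 29->14
Step 2: Rank sum for X: R1 = 2.5 + 6 + 7 + 8.5 + 10 + 12 = 46.
Step 3: U_X = R1 - n1(n1+1)/2 = 46 - 6*7/2 = 46 - 21 = 25.
       U_Y = n1*n2 - U_X = 48 - 25 = 23.
Step 4: Ties are present, so use the tie-corrected normal approximation (with continuity correction) for the p-value.
Step 5: p-value = 0.948419; compare to alpha = 0.05. fail to reject H0.

U_X = 25, p = 0.948419, fail to reject H0 at alpha = 0.05.


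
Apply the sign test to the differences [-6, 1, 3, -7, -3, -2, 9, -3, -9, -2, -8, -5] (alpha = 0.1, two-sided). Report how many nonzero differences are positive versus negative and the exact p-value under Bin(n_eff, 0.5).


Step 1: Discard zero differences. Original n = 12; n_eff = number of nonzero differences = 12.
Nonzero differences (with sign): -6, +1, +3, -7, -3, -2, +9, -3, -9, -2, -8, -5
Step 2: Count signs: positive = 3, negative = 9.
Step 3: Under H0: P(positive) = 0.5, so the number of positives S ~ Bin(12, 0.5).
Step 4: Two-sided exact p-value = sum of Bin(12,0.5) probabilities at or below the observed probability = 0.145996.
Step 5: alpha = 0.1. fail to reject H0.

n_eff = 12, pos = 3, neg = 9, p = 0.145996, fail to reject H0.


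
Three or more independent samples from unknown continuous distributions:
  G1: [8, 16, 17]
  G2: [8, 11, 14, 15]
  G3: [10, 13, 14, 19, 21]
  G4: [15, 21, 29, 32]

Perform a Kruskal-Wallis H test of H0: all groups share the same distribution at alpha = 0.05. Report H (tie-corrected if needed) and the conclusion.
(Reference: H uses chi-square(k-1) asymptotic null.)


Step 1: Combine all N = 16 observations and assign midranks.
sorted (value, group, rank): (8,G1,1.5), (8,G2,1.5), (10,G3,3), (11,G2,4), (13,G3,5), (14,G2,6.5), (14,G3,6.5), (15,G2,8.5), (15,G4,8.5), (16,G1,10), (17,G1,11), (19,G3,12), (21,G3,13.5), (21,G4,13.5), (29,G4,15), (32,G4,16)
Step 2: Sum ranks within each group.
R_1 = 22.5 (n_1 = 3)
R_2 = 20.5 (n_2 = 4)
R_3 = 40 (n_3 = 5)
R_4 = 53 (n_4 = 4)
Step 3: H = 12/(N(N+1)) * sum(R_i^2/n_i) - 3(N+1)
     = 12/(16*17) * (22.5^2/3 + 20.5^2/4 + 40^2/5 + 53^2/4) - 3*17
     = 0.044118 * 1296.06 - 51
     = 6.179228.
Step 4: Ties present; correction factor C = 1 - 24/(16^3 - 16) = 0.994118. Corrected H = 6.179228 / 0.994118 = 6.215791.
Step 5: Under H0, H ~ chi^2(3); p-value = 0.101571.
Step 6: alpha = 0.05. fail to reject H0.

H = 6.2158, df = 3, p = 0.101571, fail to reject H0.


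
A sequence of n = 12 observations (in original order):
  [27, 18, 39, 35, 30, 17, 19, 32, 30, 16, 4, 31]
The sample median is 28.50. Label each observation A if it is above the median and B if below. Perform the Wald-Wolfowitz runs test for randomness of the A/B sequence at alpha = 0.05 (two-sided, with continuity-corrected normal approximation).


Step 1: Compute median = 28.50; label A = above, B = below.
Labels in order: BBAAABBAABBA  (n_A = 6, n_B = 6)
Step 2: Count runs R = 6.
Step 3: Under H0 (random ordering), E[R] = 2*n_A*n_B/(n_A+n_B) + 1 = 2*6*6/12 + 1 = 7.0000.
        Var[R] = 2*n_A*n_B*(2*n_A*n_B - n_A - n_B) / ((n_A+n_B)^2 * (n_A+n_B-1)) = 4320/1584 = 2.7273.
        SD[R] = 1.6514.
Step 4: Continuity-corrected z = (R + 0.5 - E[R]) / SD[R] = (6 + 0.5 - 7.0000) / 1.6514 = -0.3028.
Step 5: Two-sided p-value via normal approximation = 2*(1 - Phi(|z|)) = 0.762069.
Step 6: alpha = 0.05. fail to reject H0.

R = 6, z = -0.3028, p = 0.762069, fail to reject H0.


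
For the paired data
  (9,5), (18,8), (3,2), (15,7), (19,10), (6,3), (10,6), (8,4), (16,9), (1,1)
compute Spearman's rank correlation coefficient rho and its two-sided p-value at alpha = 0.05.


Step 1: Rank x and y separately (midranks; no ties here).
rank(x): 9->5, 18->9, 3->2, 15->7, 19->10, 6->3, 10->6, 8->4, 16->8, 1->1
rank(y): 5->5, 8->8, 2->2, 7->7, 10->10, 3->3, 6->6, 4->4, 9->9, 1->1
Step 2: d_i = R_x(i) - R_y(i); compute d_i^2.
  (5-5)^2=0, (9-8)^2=1, (2-2)^2=0, (7-7)^2=0, (10-10)^2=0, (3-3)^2=0, (6-6)^2=0, (4-4)^2=0, (8-9)^2=1, (1-1)^2=0
sum(d^2) = 2.
Step 3: rho = 1 - 6*2 / (10*(10^2 - 1)) = 1 - 12/990 = 0.987879.
Step 4: Under H0, t = rho * sqrt((n-2)/(1-rho^2)) = 18.0003 ~ t(8).
Step 5: Two-sided p-value from the t-distribution with 8 df = 0.000000.
Step 6: alpha = 0.05. reject H0.

rho = 0.9879, p = 0.000000, reject H0 at alpha = 0.05.


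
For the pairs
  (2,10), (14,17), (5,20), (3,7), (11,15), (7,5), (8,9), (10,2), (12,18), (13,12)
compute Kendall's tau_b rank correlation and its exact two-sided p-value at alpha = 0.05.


Step 1: Enumerate the 45 unordered pairs (i,j) with i<j and classify each by sign(x_j-x_i) * sign(y_j-y_i).
  (1,2):dx=+12,dy=+7->C; (1,3):dx=+3,dy=+10->C; (1,4):dx=+1,dy=-3->D; (1,5):dx=+9,dy=+5->C
  (1,6):dx=+5,dy=-5->D; (1,7):dx=+6,dy=-1->D; (1,8):dx=+8,dy=-8->D; (1,9):dx=+10,dy=+8->C
  (1,10):dx=+11,dy=+2->C; (2,3):dx=-9,dy=+3->D; (2,4):dx=-11,dy=-10->C; (2,5):dx=-3,dy=-2->C
  (2,6):dx=-7,dy=-12->C; (2,7):dx=-6,dy=-8->C; (2,8):dx=-4,dy=-15->C; (2,9):dx=-2,dy=+1->D
  (2,10):dx=-1,dy=-5->C; (3,4):dx=-2,dy=-13->C; (3,5):dx=+6,dy=-5->D; (3,6):dx=+2,dy=-15->D
  (3,7):dx=+3,dy=-11->D; (3,8):dx=+5,dy=-18->D; (3,9):dx=+7,dy=-2->D; (3,10):dx=+8,dy=-8->D
  (4,5):dx=+8,dy=+8->C; (4,6):dx=+4,dy=-2->D; (4,7):dx=+5,dy=+2->C; (4,8):dx=+7,dy=-5->D
  (4,9):dx=+9,dy=+11->C; (4,10):dx=+10,dy=+5->C; (5,6):dx=-4,dy=-10->C; (5,7):dx=-3,dy=-6->C
  (5,8):dx=-1,dy=-13->C; (5,9):dx=+1,dy=+3->C; (5,10):dx=+2,dy=-3->D; (6,7):dx=+1,dy=+4->C
  (6,8):dx=+3,dy=-3->D; (6,9):dx=+5,dy=+13->C; (6,10):dx=+6,dy=+7->C; (7,8):dx=+2,dy=-7->D
  (7,9):dx=+4,dy=+9->C; (7,10):dx=+5,dy=+3->C; (8,9):dx=+2,dy=+16->C; (8,10):dx=+3,dy=+10->C
  (9,10):dx=+1,dy=-6->D
Step 2: C = 27, D = 18, total pairs = 45.
Step 3: tau = (C - D)/(n(n-1)/2) = (27 - 18)/45 = 0.200000.
Step 4: Exact two-sided p-value (enumerate n! = 3628800 permutations of y under H0): p = 0.484313.
Step 5: alpha = 0.05. fail to reject H0.

tau_b = 0.2000 (C=27, D=18), p = 0.484313, fail to reject H0.


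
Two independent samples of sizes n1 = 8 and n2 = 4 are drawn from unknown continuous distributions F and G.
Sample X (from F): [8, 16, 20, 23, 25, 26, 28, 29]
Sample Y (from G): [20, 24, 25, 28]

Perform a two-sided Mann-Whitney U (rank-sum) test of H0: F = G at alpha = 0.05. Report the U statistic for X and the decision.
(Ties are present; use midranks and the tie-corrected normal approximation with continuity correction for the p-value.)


Step 1: Combine and sort all 12 observations; assign midranks.
sorted (value, group): (8,X), (16,X), (20,X), (20,Y), (23,X), (24,Y), (25,X), (25,Y), (26,X), (28,X), (28,Y), (29,X)
ranks: 8->1, 16->2, 20->3.5, 20->3.5, 23->5, 24->6, 25->7.5, 25->7.5, 26->9, 28->10.5, 28->10.5, 29->12
Step 2: Rank sum for X: R1 = 1 + 2 + 3.5 + 5 + 7.5 + 9 + 10.5 + 12 = 50.5.
Step 3: U_X = R1 - n1(n1+1)/2 = 50.5 - 8*9/2 = 50.5 - 36 = 14.5.
       U_Y = n1*n2 - U_X = 32 - 14.5 = 17.5.
Step 4: Ties are present, so use the tie-corrected normal approximation (with continuity correction) for the p-value.
Step 5: p-value = 0.864429; compare to alpha = 0.05. fail to reject H0.

U_X = 14.5, p = 0.864429, fail to reject H0 at alpha = 0.05.


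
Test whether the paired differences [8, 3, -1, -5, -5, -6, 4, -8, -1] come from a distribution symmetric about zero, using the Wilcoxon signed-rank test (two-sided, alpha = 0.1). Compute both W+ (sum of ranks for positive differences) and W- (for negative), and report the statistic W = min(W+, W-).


Step 1: Drop any zero differences (none here) and take |d_i|.
|d| = [8, 3, 1, 5, 5, 6, 4, 8, 1]
Step 2: Midrank |d_i| (ties get averaged ranks).
ranks: |8|->8.5, |3|->3, |1|->1.5, |5|->5.5, |5|->5.5, |6|->7, |4|->4, |8|->8.5, |1|->1.5
Step 3: Attach original signs; sum ranks with positive sign and with negative sign.
W+ = 8.5 + 3 + 4 = 15.5
W- = 1.5 + 5.5 + 5.5 + 7 + 8.5 + 1.5 = 29.5
(Check: W+ + W- = 45 should equal n(n+1)/2 = 45.)
Step 4: Test statistic W = min(W+, W-) = 15.5.
Step 5: Ties in |d|, so use the tie-corrected normal approximation.
        E[W] = n(n+1)/4 = 9*10/4 = 22.5.
        Tie groups: |d|=1 (t=2), |d|=5 (t=2), |d|=8 (t=2); sum(t^3 - t) = 18.
        Var[W] = n(n+1)(2n+1)/24 - sum(t^3-t)/48 = 1710/24 - 18/48 = 70.875.
        z = (W - E[W]) / sqrt(Var[W]) = (15.5 - 22.5) / 8.4187 = -0.8315.
        Two-sided p = 2*Phi(z) = 0.405703.
Step 6: alpha = 0.1. fail to reject H0.

W+ = 15.5, W- = 29.5, W = min = 15.5, p = 0.405703, fail to reject H0.


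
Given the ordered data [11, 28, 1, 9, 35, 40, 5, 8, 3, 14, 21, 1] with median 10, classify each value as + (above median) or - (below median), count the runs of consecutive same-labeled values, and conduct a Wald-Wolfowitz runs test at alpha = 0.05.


Step 1: Compute median = 10; label A = above, B = below.
Labels in order: AABBAABBBAAB  (n_A = 6, n_B = 6)
Step 2: Count runs R = 6.
Step 3: Under H0 (random ordering), E[R] = 2*n_A*n_B/(n_A+n_B) + 1 = 2*6*6/12 + 1 = 7.0000.
        Var[R] = 2*n_A*n_B*(2*n_A*n_B - n_A - n_B) / ((n_A+n_B)^2 * (n_A+n_B-1)) = 4320/1584 = 2.7273.
        SD[R] = 1.6514.
Step 4: Continuity-corrected z = (R + 0.5 - E[R]) / SD[R] = (6 + 0.5 - 7.0000) / 1.6514 = -0.3028.
Step 5: Two-sided p-value via normal approximation = 2*(1 - Phi(|z|)) = 0.762069.
Step 6: alpha = 0.05. fail to reject H0.

R = 6, z = -0.3028, p = 0.762069, fail to reject H0.


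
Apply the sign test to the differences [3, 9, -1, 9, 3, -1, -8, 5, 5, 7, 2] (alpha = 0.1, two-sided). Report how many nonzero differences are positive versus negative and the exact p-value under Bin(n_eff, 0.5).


Step 1: Discard zero differences. Original n = 11; n_eff = number of nonzero differences = 11.
Nonzero differences (with sign): +3, +9, -1, +9, +3, -1, -8, +5, +5, +7, +2
Step 2: Count signs: positive = 8, negative = 3.
Step 3: Under H0: P(positive) = 0.5, so the number of positives S ~ Bin(11, 0.5).
Step 4: Two-sided exact p-value = sum of Bin(11,0.5) probabilities at or below the observed probability = 0.226562.
Step 5: alpha = 0.1. fail to reject H0.

n_eff = 11, pos = 8, neg = 3, p = 0.226562, fail to reject H0.


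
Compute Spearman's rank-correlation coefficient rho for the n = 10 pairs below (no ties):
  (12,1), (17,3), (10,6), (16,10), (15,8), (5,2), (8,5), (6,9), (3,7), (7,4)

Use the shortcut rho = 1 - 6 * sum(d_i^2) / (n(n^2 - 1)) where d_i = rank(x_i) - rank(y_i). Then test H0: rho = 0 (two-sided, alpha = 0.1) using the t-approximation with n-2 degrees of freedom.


Step 1: Rank x and y separately (midranks; no ties here).
rank(x): 12->7, 17->10, 10->6, 16->9, 15->8, 5->2, 8->5, 6->3, 3->1, 7->4
rank(y): 1->1, 3->3, 6->6, 10->10, 8->8, 2->2, 5->5, 9->9, 7->7, 4->4
Step 2: d_i = R_x(i) - R_y(i); compute d_i^2.
  (7-1)^2=36, (10-3)^2=49, (6-6)^2=0, (9-10)^2=1, (8-8)^2=0, (2-2)^2=0, (5-5)^2=0, (3-9)^2=36, (1-7)^2=36, (4-4)^2=0
sum(d^2) = 158.
Step 3: rho = 1 - 6*158 / (10*(10^2 - 1)) = 1 - 948/990 = 0.042424.
Step 4: Under H0, t = rho * sqrt((n-2)/(1-rho^2)) = 0.1201 ~ t(8).
Step 5: Two-sided p-value from the t-distribution with 8 df = 0.907364.
Step 6: alpha = 0.1. fail to reject H0.

rho = 0.0424, p = 0.907364, fail to reject H0 at alpha = 0.1.


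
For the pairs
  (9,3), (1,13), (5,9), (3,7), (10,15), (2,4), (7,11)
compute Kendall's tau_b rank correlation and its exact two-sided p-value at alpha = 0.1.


Step 1: Enumerate the 21 unordered pairs (i,j) with i<j and classify each by sign(x_j-x_i) * sign(y_j-y_i).
  (1,2):dx=-8,dy=+10->D; (1,3):dx=-4,dy=+6->D; (1,4):dx=-6,dy=+4->D; (1,5):dx=+1,dy=+12->C
  (1,6):dx=-7,dy=+1->D; (1,7):dx=-2,dy=+8->D; (2,3):dx=+4,dy=-4->D; (2,4):dx=+2,dy=-6->D
  (2,5):dx=+9,dy=+2->C; (2,6):dx=+1,dy=-9->D; (2,7):dx=+6,dy=-2->D; (3,4):dx=-2,dy=-2->C
  (3,5):dx=+5,dy=+6->C; (3,6):dx=-3,dy=-5->C; (3,7):dx=+2,dy=+2->C; (4,5):dx=+7,dy=+8->C
  (4,6):dx=-1,dy=-3->C; (4,7):dx=+4,dy=+4->C; (5,6):dx=-8,dy=-11->C; (5,7):dx=-3,dy=-4->C
  (6,7):dx=+5,dy=+7->C
Step 2: C = 12, D = 9, total pairs = 21.
Step 3: tau = (C - D)/(n(n-1)/2) = (12 - 9)/21 = 0.142857.
Step 4: Exact two-sided p-value (enumerate n! = 5040 permutations of y under H0): p = 0.772619.
Step 5: alpha = 0.1. fail to reject H0.

tau_b = 0.1429 (C=12, D=9), p = 0.772619, fail to reject H0.


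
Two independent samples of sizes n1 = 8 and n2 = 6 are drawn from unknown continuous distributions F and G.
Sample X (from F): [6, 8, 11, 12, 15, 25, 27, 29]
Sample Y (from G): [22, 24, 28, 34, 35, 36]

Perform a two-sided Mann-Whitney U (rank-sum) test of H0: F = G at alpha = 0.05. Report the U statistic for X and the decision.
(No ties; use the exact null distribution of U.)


Step 1: Combine and sort all 14 observations; assign midranks.
sorted (value, group): (6,X), (8,X), (11,X), (12,X), (15,X), (22,Y), (24,Y), (25,X), (27,X), (28,Y), (29,X), (34,Y), (35,Y), (36,Y)
ranks: 6->1, 8->2, 11->3, 12->4, 15->5, 22->6, 24->7, 25->8, 27->9, 28->10, 29->11, 34->12, 35->13, 36->14
Step 2: Rank sum for X: R1 = 1 + 2 + 3 + 4 + 5 + 8 + 9 + 11 = 43.
Step 3: U_X = R1 - n1(n1+1)/2 = 43 - 8*9/2 = 43 - 36 = 7.
       U_Y = n1*n2 - U_X = 48 - 7 = 41.
Step 4: No ties, so the exact null distribution of U (based on enumerating the C(14,8) = 3003 equally likely rank assignments) gives the two-sided p-value.
Step 5: p-value = 0.029304; compare to alpha = 0.05. reject H0.

U_X = 7, p = 0.029304, reject H0 at alpha = 0.05.


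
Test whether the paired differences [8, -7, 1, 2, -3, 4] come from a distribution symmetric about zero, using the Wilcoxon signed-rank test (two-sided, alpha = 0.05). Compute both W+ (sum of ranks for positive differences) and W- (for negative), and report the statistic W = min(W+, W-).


Step 1: Drop any zero differences (none here) and take |d_i|.
|d| = [8, 7, 1, 2, 3, 4]
Step 2: Midrank |d_i| (ties get averaged ranks).
ranks: |8|->6, |7|->5, |1|->1, |2|->2, |3|->3, |4|->4
Step 3: Attach original signs; sum ranks with positive sign and with negative sign.
W+ = 6 + 1 + 2 + 4 = 13
W- = 5 + 3 = 8
(Check: W+ + W- = 21 should equal n(n+1)/2 = 21.)
Step 4: Test statistic W = min(W+, W-) = 8.
Step 5: No ties, so the exact null distribution over the 2^6 = 64 sign assignments gives the two-sided p-value = 0.687500.
Step 6: alpha = 0.05. fail to reject H0.

W+ = 13, W- = 8, W = min = 8, p = 0.687500, fail to reject H0.


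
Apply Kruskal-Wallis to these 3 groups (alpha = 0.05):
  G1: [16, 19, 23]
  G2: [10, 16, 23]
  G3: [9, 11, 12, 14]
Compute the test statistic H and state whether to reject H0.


Step 1: Combine all N = 10 observations and assign midranks.
sorted (value, group, rank): (9,G3,1), (10,G2,2), (11,G3,3), (12,G3,4), (14,G3,5), (16,G1,6.5), (16,G2,6.5), (19,G1,8), (23,G1,9.5), (23,G2,9.5)
Step 2: Sum ranks within each group.
R_1 = 24 (n_1 = 3)
R_2 = 18 (n_2 = 3)
R_3 = 13 (n_3 = 4)
Step 3: H = 12/(N(N+1)) * sum(R_i^2/n_i) - 3(N+1)
     = 12/(10*11) * (24^2/3 + 18^2/3 + 13^2/4) - 3*11
     = 0.109091 * 342.25 - 33
     = 4.336364.
Step 4: Ties present; correction factor C = 1 - 12/(10^3 - 10) = 0.987879. Corrected H = 4.336364 / 0.987879 = 4.389571.
Step 5: Under H0, H ~ chi^2(2); p-value = 0.111382.
Step 6: alpha = 0.05. fail to reject H0.

H = 4.3896, df = 2, p = 0.111382, fail to reject H0.


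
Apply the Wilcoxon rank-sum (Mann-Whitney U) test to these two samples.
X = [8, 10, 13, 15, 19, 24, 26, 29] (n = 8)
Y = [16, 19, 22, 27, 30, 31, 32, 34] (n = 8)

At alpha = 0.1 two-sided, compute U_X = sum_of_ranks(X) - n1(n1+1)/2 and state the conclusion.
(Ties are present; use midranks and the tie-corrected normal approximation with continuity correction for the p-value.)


Step 1: Combine and sort all 16 observations; assign midranks.
sorted (value, group): (8,X), (10,X), (13,X), (15,X), (16,Y), (19,X), (19,Y), (22,Y), (24,X), (26,X), (27,Y), (29,X), (30,Y), (31,Y), (32,Y), (34,Y)
ranks: 8->1, 10->2, 13->3, 15->4, 16->5, 19->6.5, 19->6.5, 22->8, 24->9, 26->10, 27->11, 29->12, 30->13, 31->14, 32->15, 34->16
Step 2: Rank sum for X: R1 = 1 + 2 + 3 + 4 + 6.5 + 9 + 10 + 12 = 47.5.
Step 3: U_X = R1 - n1(n1+1)/2 = 47.5 - 8*9/2 = 47.5 - 36 = 11.5.
       U_Y = n1*n2 - U_X = 64 - 11.5 = 52.5.
Step 4: Ties are present, so use the tie-corrected normal approximation (with continuity correction) for the p-value.
Step 5: p-value = 0.035556; compare to alpha = 0.1. reject H0.

U_X = 11.5, p = 0.035556, reject H0 at alpha = 0.1.
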